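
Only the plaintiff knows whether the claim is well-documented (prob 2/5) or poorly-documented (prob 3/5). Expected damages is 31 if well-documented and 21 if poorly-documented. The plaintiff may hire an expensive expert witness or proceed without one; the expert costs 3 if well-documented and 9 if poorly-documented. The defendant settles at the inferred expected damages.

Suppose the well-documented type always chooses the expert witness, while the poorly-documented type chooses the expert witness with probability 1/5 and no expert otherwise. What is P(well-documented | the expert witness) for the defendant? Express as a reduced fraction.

10/13

P(the expert witness) = (2/5)·1 + (3/5)·(1/5) = 13/25.
By Bayes' rule, P(well-documented | the expert witness) = (2/5) / (13/25) = 10/13.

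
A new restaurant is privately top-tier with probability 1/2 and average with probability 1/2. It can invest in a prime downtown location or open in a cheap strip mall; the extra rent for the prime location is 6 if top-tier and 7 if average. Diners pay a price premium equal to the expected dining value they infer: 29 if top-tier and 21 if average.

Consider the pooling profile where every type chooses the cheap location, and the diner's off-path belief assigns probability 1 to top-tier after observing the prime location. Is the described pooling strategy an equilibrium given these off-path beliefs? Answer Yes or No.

On path, the diner holds the prior and pays 1/2·29 + 1/2·21 = 25. Off path (the prime location), believing top-tier, it pays 29.
top-tier: the cheap location nets 25; the prime location nets 29 − 6 = 23. top-tier stays.
average: the cheap location nets 25; the prime location nets 29 − 7 = 22. average stays.
No type deviates, so pooling is sustained.

Yes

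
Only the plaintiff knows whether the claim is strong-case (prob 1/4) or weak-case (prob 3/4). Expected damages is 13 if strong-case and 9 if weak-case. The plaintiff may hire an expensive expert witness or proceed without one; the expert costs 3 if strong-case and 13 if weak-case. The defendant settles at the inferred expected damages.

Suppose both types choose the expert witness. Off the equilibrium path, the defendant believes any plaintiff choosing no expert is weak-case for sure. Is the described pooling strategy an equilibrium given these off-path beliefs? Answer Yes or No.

On path, the defendant holds the prior and pays 1/4·13 + 3/4·9 = 10. Off path (no expert), believing weak-case, it pays 9.
strong-case: the expert witness nets 10 − 3 = 7; no expert nets 9. strong-case would deviate.
weak-case: the expert witness nets 10 − 13 = -3; no expert nets 9. weak-case would deviate.
A type deviates, so pooling fails.

No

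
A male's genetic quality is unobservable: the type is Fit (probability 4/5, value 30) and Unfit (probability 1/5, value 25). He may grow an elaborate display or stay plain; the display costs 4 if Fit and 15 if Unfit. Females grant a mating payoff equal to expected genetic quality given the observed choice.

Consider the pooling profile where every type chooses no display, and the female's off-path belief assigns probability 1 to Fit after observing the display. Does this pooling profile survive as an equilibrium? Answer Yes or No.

On path, the female holds the prior and pays 4/5·30 + 1/5·25 = 29. Off path (the display), believing Fit, it pays 30.
Fit: no display nets 29; the display nets 30 − 4 = 26. Fit stays.
Unfit: no display nets 29; the display nets 30 − 15 = 15. Unfit stays.
No type deviates, so pooling is sustained.

Yes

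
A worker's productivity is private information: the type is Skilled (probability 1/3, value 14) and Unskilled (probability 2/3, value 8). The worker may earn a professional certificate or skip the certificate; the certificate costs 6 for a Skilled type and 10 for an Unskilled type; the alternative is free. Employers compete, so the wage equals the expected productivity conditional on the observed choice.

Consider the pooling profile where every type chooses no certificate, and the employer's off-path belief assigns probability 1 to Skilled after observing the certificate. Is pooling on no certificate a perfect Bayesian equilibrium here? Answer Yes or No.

Yes

On path, the employer holds the prior and pays 1/3·14 + 2/3·8 = 10. Off path (the certificate), believing Skilled, it pays 14.
Skilled: no certificate nets 10; the certificate nets 14 − 6 = 8. Skilled stays.
Unskilled: no certificate nets 10; the certificate nets 14 − 10 = 4. Unskilled stays.
No type deviates, so pooling is sustained.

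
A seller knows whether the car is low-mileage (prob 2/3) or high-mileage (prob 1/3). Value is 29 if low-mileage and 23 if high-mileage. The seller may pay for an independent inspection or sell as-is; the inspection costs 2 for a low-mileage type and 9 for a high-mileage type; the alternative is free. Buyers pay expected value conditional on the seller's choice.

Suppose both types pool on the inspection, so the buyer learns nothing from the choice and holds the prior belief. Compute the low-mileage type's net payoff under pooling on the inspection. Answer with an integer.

25

Pooled price = 2/3·29 + 1/3·23 = 27.
low-mileage pays cost 2 for the inspection, so net payoff = 27 − 2 = 25.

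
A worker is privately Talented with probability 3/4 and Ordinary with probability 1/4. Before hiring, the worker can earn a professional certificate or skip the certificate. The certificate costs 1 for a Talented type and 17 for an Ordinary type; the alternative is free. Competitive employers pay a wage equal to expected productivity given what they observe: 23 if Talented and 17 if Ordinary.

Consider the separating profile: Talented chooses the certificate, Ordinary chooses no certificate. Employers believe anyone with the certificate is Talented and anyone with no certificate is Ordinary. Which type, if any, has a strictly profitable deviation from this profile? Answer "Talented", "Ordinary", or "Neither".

The certificate pays 23; no certificate pays 17.
Talented: assigned the certificate, nets 23 − 1 = 22; deviating to no certificate nets 17.
Ordinary: assigned no certificate, nets 17; deviating to the certificate nets 23 − 17 = 6.
Both types strictly prefer their assigned action; no profitable deviation.

Neither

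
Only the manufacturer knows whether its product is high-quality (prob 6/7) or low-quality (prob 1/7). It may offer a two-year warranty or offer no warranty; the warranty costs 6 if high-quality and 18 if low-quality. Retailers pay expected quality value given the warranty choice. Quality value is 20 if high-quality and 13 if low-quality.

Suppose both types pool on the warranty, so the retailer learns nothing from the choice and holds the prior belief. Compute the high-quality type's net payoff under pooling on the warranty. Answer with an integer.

13

Pooled price = 6/7·20 + 1/7·13 = 19.
high-quality pays cost 6 for the warranty, so net payoff = 19 − 6 = 13.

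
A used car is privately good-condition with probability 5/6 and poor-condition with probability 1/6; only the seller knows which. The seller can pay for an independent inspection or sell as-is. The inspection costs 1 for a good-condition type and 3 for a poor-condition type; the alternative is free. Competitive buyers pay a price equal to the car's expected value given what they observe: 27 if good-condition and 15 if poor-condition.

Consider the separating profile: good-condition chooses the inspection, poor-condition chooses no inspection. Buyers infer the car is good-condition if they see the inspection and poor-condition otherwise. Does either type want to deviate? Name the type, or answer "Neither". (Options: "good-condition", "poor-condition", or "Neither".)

poor-condition

The inspection pays 27; no inspection pays 15.
good-condition: assigned the inspection, nets 27 − 1 = 26; deviating to no inspection nets 15.
poor-condition: assigned no inspection, nets 15; deviating to the inspection nets 27 − 3 = 24.
The poor-condition type gains 9 by deviating.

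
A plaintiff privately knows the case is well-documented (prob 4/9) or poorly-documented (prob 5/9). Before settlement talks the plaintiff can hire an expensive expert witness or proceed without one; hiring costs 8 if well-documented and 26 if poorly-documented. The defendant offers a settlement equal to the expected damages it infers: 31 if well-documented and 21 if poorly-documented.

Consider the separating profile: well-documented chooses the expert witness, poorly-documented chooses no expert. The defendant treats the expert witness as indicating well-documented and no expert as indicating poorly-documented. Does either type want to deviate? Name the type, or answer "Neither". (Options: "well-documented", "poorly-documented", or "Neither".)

The expert witness pays 31; no expert pays 21.
well-documented: assigned the expert witness, nets 31 − 8 = 23; deviating to no expert nets 21.
poorly-documented: assigned no expert, nets 21; deviating to the expert witness nets 31 − 26 = 5.
Both types strictly prefer their assigned action; no profitable deviation.

Neither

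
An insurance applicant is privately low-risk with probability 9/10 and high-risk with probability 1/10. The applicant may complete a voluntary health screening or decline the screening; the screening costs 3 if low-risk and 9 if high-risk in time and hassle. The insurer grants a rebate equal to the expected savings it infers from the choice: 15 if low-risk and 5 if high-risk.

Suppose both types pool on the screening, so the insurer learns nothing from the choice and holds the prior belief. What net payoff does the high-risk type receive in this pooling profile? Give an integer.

5

Pooled rebate = 9/10·15 + 1/10·5 = 14.
high-risk pays cost 9 for the screening, so net payoff = 14 − 9 = 5.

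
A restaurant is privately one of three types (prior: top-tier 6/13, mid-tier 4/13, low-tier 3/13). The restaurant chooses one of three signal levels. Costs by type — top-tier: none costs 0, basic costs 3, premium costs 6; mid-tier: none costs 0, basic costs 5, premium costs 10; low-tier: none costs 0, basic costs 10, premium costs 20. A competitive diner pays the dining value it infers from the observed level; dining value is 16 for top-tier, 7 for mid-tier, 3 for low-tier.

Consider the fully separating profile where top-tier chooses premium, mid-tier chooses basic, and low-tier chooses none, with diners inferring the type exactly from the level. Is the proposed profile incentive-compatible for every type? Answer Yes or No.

No

Separating price premiums: premium → 16, basic → 7, none → 3.
top-tier (assigned premium): none: 3 − 0 = 3; basic: 7 − 3 = 4; premium: 16 − 6 = 10. top-tier stays.
mid-tier (assigned basic): none: 3 − 0 = 3; basic: 7 − 5 = 2; premium: 16 − 10 = 6. mid-tier prefers premium.
low-tier (assigned none): none: 3 − 0 = 3; basic: 7 − 10 = -3; premium: 16 − 20 = -4. low-tier stays.
At least one type deviates; the separating profile fails.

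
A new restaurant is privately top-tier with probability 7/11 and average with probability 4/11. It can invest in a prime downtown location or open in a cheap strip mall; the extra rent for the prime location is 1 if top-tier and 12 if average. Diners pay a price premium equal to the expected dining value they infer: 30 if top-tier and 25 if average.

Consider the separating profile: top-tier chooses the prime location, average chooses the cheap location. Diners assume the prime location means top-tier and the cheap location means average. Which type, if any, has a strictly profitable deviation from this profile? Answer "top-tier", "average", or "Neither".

The prime location pays 30; the cheap location pays 25.
top-tier: assigned the prime location, nets 30 − 1 = 29; deviating to the cheap location nets 25.
average: assigned the cheap location, nets 25; deviating to the prime location nets 30 − 12 = 18.
Both types strictly prefer their assigned action; no profitable deviation.

Neither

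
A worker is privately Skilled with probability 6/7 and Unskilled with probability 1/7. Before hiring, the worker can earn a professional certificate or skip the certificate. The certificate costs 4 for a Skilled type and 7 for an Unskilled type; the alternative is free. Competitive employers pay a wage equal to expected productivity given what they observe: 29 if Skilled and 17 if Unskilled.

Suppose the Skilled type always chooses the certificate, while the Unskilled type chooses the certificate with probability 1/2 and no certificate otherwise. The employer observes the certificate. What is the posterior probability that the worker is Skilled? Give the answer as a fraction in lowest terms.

P(the certificate) = (6/7)·1 + (1/7)·(1/2) = 13/14.
By Bayes' rule, P(Skilled | the certificate) = (6/7) / (13/14) = 12/13.

12/13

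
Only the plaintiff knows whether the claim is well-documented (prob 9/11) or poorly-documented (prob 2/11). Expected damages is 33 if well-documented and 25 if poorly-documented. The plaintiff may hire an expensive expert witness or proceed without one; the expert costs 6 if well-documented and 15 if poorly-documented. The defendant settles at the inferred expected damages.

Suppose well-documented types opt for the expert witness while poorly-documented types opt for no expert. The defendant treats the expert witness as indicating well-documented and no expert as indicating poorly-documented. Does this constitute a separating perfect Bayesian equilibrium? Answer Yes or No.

Under these beliefs, the expert witness earns settlement 33 and no expert earns settlement 25.
well-documented: the expert witness nets 33 − 6 = 27; no expert nets 25. well-documented prefers the expert witness.
poorly-documented: the expert witness nets 33 − 15 = 18; no expert nets 25. poorly-documented prefers no expert.
Neither type deviates, so the separating profile is an equilibrium.

Yes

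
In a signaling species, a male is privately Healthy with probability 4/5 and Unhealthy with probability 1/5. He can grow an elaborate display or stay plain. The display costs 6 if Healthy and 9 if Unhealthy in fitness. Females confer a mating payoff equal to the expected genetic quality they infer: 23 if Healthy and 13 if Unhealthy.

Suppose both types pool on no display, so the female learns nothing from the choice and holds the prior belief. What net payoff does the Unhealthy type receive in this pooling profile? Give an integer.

21

Pooled mating payoff = 4/5·23 + 1/5·13 = 21.
Unhealthy pays no cost for no display, so net payoff = 21.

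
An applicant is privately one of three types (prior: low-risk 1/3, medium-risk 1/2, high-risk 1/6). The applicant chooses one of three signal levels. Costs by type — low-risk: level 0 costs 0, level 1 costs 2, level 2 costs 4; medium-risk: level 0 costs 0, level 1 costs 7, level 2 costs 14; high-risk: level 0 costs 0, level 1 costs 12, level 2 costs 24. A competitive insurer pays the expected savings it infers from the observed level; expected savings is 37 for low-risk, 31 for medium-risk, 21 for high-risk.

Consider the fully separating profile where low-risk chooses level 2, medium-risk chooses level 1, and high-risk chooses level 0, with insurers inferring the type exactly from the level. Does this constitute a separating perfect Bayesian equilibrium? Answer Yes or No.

Separating rebates: level 2 → 37, level 1 → 31, level 0 → 21.
low-risk (assigned level 2): level 0: 21 − 0 = 21; level 1: 31 − 2 = 29; level 2: 37 − 4 = 33. low-risk stays.
medium-risk (assigned level 1): level 0: 21 − 0 = 21; level 1: 31 − 7 = 24; level 2: 37 − 14 = 23. medium-risk stays.
high-risk (assigned level 0): level 0: 21 − 0 = 21; level 1: 31 − 12 = 19; level 2: 37 − 24 = 13. high-risk stays.
Every type prefers its assigned level; separation holds.

Yes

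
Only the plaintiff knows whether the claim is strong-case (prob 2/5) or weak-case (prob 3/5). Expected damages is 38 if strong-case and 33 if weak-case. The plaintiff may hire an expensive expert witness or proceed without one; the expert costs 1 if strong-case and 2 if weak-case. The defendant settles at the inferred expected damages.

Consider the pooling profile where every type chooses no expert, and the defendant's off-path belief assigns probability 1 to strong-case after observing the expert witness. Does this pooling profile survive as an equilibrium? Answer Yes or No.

No

On path, the defendant holds the prior and pays 2/5·38 + 3/5·33 = 35. Off path (the expert witness), believing strong-case, it pays 38.
strong-case: no expert nets 35; the expert witness nets 38 − 1 = 37. strong-case would deviate.
weak-case: no expert nets 35; the expert witness nets 38 − 2 = 36. weak-case would deviate.
A type deviates, so pooling fails.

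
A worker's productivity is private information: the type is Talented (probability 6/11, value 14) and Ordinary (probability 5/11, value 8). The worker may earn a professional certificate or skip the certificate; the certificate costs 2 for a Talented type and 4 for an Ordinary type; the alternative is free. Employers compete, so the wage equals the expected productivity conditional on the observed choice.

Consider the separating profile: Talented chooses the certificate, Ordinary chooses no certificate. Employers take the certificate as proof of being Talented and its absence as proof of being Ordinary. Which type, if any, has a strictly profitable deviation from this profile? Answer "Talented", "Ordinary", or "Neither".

The certificate pays 14; no certificate pays 8.
Talented: assigned the certificate, nets 14 − 2 = 12; deviating to no certificate nets 8.
Ordinary: assigned no certificate, nets 8; deviating to the certificate nets 14 − 4 = 10.
The Ordinary type gains 2 by deviating.

Ordinary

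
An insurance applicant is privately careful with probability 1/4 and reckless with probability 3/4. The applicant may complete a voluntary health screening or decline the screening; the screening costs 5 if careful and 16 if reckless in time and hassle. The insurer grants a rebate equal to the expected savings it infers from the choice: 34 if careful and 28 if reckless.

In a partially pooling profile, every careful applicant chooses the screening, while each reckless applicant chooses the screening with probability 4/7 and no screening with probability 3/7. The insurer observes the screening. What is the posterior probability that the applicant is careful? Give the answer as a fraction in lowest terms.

7/19

P(the screening) = (1/4)·1 + (3/4)·(4/7) = 19/28.
By Bayes' rule, P(careful | the screening) = (1/4) / (19/28) = 7/19.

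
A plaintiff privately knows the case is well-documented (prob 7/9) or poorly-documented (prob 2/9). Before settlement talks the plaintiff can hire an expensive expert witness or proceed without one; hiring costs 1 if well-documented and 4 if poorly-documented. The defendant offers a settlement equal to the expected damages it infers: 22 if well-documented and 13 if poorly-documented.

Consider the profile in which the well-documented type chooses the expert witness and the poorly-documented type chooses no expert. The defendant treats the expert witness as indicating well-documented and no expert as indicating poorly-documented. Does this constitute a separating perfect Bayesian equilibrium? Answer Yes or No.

Under these beliefs, the expert witness earns settlement 22 and no expert earns settlement 13.
well-documented: the expert witness nets 22 − 1 = 21; no expert nets 13. well-documented prefers the expert witness.
poorly-documented: the expert witness nets 22 − 4 = 18; no expert nets 13. poorly-documented would deviate to the expert witness.
poorly-documented has a profitable deviation, so the profile is not an equilibrium.

No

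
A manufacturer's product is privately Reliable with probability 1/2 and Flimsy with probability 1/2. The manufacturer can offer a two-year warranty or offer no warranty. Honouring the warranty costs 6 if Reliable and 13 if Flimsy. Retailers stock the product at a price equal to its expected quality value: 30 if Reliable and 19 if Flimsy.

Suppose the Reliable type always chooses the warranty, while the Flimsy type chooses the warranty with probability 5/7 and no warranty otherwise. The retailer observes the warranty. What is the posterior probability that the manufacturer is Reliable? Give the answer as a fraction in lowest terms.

7/12

P(the warranty) = (1/2)·1 + (1/2)·(5/7) = 6/7.
By Bayes' rule, P(Reliable | the warranty) = (1/2) / (6/7) = 7/12.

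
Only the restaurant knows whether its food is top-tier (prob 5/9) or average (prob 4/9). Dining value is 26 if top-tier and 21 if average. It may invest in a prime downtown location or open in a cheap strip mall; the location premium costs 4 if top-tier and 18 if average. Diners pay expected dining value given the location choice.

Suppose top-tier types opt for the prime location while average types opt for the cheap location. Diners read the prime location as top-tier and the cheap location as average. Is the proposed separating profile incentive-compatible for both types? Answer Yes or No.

Under these beliefs, the prime location earns price premium 26 and the cheap location earns price premium 21.
top-tier: the prime location nets 26 − 4 = 22; the cheap location nets 21. top-tier prefers the prime location.
average: the prime location nets 26 − 18 = 8; the cheap location nets 21. average prefers the cheap location.
Neither type deviates, so the separating profile is an equilibrium.

Yes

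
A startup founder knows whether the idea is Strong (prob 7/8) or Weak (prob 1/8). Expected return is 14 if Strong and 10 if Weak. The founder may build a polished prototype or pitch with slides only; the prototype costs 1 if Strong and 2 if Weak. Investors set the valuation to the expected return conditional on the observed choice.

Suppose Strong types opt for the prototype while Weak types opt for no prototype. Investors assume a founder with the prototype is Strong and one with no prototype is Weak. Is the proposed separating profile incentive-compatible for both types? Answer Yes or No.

No

Under these beliefs, the prototype earns valuation 14 and no prototype earns valuation 10.
Strong: the prototype nets 14 − 1 = 13; no prototype nets 10. Strong prefers the prototype.
Weak: the prototype nets 14 − 2 = 12; no prototype nets 10. Weak would deviate to the prototype.
Weak has a profitable deviation, so the profile is not an equilibrium.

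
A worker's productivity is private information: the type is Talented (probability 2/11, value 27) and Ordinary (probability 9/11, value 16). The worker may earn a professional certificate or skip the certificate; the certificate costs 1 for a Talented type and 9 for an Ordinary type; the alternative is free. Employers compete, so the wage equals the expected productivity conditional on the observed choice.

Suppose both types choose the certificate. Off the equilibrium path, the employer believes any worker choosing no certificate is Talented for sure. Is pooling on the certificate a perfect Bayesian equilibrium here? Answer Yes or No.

On path, the employer holds the prior and pays 2/11·27 + 9/11·16 = 18. Off path (no certificate), believing Talented, it pays 27.
Talented: the certificate nets 18 − 1 = 17; no certificate nets 27. Talented would deviate.
Ordinary: the certificate nets 18 − 9 = 9; no certificate nets 27. Ordinary would deviate.
A type deviates, so pooling fails.

No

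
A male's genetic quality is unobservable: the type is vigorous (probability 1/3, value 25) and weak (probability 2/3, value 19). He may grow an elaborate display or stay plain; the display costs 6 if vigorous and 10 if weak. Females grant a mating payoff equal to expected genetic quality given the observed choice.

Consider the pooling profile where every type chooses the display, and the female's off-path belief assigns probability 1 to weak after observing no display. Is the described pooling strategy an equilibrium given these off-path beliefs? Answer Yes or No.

No

On path, the female holds the prior and pays 1/3·25 + 2/3·19 = 21. Off path (no display), believing weak, it pays 19.
vigorous: the display nets 21 − 6 = 15; no display nets 19. vigorous would deviate.
weak: the display nets 21 − 10 = 11; no display nets 19. weak would deviate.
A type deviates, so pooling fails.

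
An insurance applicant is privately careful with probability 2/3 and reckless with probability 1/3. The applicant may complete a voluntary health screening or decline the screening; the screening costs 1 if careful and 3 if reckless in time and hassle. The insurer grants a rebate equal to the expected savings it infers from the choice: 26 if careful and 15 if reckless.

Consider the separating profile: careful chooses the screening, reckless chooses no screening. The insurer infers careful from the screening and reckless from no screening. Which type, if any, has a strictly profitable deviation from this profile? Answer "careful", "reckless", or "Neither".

The screening pays 26; no screening pays 15.
careful: assigned the screening, nets 26 − 1 = 25; deviating to no screening nets 15.
reckless: assigned no screening, nets 15; deviating to the screening nets 26 − 3 = 23.
The reckless type gains 8 by deviating.

reckless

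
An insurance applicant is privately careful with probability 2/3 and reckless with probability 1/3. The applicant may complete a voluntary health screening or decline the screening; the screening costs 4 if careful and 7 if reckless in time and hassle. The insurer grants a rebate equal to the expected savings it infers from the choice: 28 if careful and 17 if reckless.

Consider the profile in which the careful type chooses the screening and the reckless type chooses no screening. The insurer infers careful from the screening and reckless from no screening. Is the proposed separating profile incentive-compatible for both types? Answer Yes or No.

Under these beliefs, the screening earns rebate 28 and no screening earns rebate 17.
careful: the screening nets 28 − 4 = 24; no screening nets 17. careful prefers the screening.
reckless: the screening nets 28 − 7 = 21; no screening nets 17. reckless would deviate to the screening.
reckless has a profitable deviation, so the profile is not an equilibrium.

No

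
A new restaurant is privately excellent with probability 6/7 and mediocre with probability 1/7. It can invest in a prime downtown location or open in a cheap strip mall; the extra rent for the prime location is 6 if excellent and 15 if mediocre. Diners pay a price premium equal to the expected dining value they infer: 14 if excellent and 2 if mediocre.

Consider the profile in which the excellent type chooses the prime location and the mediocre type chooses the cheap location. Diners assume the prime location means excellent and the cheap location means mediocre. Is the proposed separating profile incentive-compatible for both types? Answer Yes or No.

Yes

Under these beliefs, the prime location earns price premium 14 and the cheap location earns price premium 2.
excellent: the prime location nets 14 − 6 = 8; the cheap location nets 2. excellent prefers the prime location.
mediocre: the prime location nets 14 − 15 = -1; the cheap location nets 2. mediocre prefers the cheap location.
Neither type deviates, so the separating profile is an equilibrium.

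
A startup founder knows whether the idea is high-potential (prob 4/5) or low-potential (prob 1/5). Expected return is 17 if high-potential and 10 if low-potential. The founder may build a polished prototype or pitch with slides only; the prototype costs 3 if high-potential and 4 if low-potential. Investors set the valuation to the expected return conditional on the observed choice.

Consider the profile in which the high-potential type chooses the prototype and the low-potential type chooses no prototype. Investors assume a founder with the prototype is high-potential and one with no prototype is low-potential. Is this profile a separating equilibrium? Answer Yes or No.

No

Under these beliefs, the prototype earns valuation 17 and no prototype earns valuation 10.
high-potential: the prototype nets 17 − 3 = 14; no prototype nets 10. high-potential prefers the prototype.
low-potential: the prototype nets 17 − 4 = 13; no prototype nets 10. low-potential would deviate to the prototype.
low-potential has a profitable deviation, so the profile is not an equilibrium.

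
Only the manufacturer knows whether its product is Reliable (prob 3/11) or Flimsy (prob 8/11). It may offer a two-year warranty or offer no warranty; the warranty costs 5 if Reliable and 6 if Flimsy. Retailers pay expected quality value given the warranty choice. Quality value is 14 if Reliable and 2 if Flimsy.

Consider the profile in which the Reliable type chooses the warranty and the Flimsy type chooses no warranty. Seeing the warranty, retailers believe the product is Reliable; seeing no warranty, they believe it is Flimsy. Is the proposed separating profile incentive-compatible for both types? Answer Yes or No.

No

Under these beliefs, the warranty earns price 14 and no warranty earns price 2.
Reliable: the warranty nets 14 − 5 = 9; no warranty nets 2. Reliable prefers the warranty.
Flimsy: the warranty nets 14 − 6 = 8; no warranty nets 2. Flimsy would deviate to the warranty.
Flimsy has a profitable deviation, so the profile is not an equilibrium.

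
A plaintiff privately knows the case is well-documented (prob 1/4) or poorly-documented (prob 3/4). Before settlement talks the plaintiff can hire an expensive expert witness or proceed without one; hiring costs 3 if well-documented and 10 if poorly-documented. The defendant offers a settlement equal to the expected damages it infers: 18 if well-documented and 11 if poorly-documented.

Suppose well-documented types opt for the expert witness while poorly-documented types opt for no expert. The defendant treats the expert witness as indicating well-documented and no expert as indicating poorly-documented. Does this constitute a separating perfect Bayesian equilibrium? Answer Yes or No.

Under these beliefs, the expert witness earns settlement 18 and no expert earns settlement 11.
well-documented: the expert witness nets 18 − 3 = 15; no expert nets 11. well-documented prefers the expert witness.
poorly-documented: the expert witness nets 18 − 10 = 8; no expert nets 11. poorly-documented prefers no expert.
Neither type deviates, so the separating profile is an equilibrium.

Yes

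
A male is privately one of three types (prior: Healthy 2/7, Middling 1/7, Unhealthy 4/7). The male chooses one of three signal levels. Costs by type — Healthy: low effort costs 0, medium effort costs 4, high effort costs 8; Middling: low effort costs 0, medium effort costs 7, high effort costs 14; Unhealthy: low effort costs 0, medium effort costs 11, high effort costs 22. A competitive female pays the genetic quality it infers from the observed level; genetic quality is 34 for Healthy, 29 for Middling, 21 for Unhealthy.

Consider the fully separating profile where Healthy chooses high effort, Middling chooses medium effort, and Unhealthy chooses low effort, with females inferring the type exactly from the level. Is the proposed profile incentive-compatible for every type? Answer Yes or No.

Separating mating payoffs: high effort → 34, medium effort → 29, low effort → 21.
Healthy (assigned high effort): low effort: 21 − 0 = 21; medium effort: 29 − 4 = 25; high effort: 34 − 8 = 26. Healthy stays.
Middling (assigned medium effort): low effort: 21 − 0 = 21; medium effort: 29 − 7 = 22; high effort: 34 − 14 = 20. Middling stays.
Unhealthy (assigned low effort): low effort: 21 − 0 = 21; medium effort: 29 − 11 = 18; high effort: 34 − 22 = 12. Unhealthy stays.
Every type prefers its assigned level; separation holds.

Yes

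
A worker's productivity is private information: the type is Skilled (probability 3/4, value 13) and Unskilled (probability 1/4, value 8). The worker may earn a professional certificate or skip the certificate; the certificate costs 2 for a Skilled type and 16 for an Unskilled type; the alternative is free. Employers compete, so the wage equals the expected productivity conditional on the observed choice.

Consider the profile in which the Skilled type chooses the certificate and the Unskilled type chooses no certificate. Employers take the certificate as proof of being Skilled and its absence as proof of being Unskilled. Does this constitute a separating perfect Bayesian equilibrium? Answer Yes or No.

Yes

Under these beliefs, the certificate earns wage 13 and no certificate earns wage 8.
Skilled: the certificate nets 13 − 2 = 11; no certificate nets 8. Skilled prefers the certificate.
Unskilled: the certificate nets 13 − 16 = -3; no certificate nets 8. Unskilled prefers no certificate.
Neither type deviates, so the separating profile is an equilibrium.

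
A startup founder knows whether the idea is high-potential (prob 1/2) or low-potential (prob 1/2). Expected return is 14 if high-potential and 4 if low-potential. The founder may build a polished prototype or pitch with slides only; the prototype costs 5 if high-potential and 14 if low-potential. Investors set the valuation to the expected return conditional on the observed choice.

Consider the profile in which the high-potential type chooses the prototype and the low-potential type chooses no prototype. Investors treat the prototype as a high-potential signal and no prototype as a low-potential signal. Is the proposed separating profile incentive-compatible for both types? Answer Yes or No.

Yes

Under these beliefs, the prototype earns valuation 14 and no prototype earns valuation 4.
high-potential: the prototype nets 14 − 5 = 9; no prototype nets 4. high-potential prefers the prototype.
low-potential: the prototype nets 14 − 14 = 0; no prototype nets 4. low-potential prefers no prototype.
Neither type deviates, so the separating profile is an equilibrium.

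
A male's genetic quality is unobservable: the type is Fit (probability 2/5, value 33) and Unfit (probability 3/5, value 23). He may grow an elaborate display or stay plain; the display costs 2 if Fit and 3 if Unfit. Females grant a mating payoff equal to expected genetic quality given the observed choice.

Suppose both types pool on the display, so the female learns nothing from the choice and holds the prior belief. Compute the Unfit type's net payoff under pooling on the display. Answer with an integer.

Pooled mating payoff = 2/5·33 + 3/5·23 = 27.
Unfit pays cost 3 for the display, so net payoff = 27 − 3 = 24.

24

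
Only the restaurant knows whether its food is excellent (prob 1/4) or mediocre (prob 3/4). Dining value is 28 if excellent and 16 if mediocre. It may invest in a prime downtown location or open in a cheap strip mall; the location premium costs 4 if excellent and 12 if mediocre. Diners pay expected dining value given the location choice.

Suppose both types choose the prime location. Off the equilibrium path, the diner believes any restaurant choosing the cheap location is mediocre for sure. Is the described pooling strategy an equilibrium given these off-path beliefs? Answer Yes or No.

No

On path, the diner holds the prior and pays 1/4·28 + 3/4·16 = 19. Off path (the cheap location), believing mediocre, it pays 16.
excellent: the prime location nets 19 − 4 = 15; the cheap location nets 16. excellent would deviate.
mediocre: the prime location nets 19 − 12 = 7; the cheap location nets 16. mediocre would deviate.
A type deviates, so pooling fails.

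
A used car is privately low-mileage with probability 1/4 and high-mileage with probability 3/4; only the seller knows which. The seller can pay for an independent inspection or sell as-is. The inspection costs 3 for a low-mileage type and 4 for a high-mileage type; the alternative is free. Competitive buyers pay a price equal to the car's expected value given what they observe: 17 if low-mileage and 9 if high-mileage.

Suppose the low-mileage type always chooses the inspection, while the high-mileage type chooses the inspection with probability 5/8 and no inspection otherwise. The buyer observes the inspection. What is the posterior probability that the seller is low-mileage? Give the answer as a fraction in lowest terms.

8/23

P(the inspection) = (1/4)·1 + (3/4)·(5/8) = 23/32.
By Bayes' rule, P(low-mileage | the inspection) = (1/4) / (23/32) = 8/23.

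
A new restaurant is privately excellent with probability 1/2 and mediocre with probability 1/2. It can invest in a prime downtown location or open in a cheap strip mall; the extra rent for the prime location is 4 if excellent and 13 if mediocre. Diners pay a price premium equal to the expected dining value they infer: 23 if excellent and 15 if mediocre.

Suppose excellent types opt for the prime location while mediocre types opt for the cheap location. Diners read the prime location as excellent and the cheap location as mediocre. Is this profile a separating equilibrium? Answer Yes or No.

Under these beliefs, the prime location earns price premium 23 and the cheap location earns price premium 15.
excellent: the prime location nets 23 − 4 = 19; the cheap location nets 15. excellent prefers the prime location.
mediocre: the prime location nets 23 − 13 = 10; the cheap location nets 15. mediocre prefers the cheap location.
Neither type deviates, so the separating profile is an equilibrium.

Yes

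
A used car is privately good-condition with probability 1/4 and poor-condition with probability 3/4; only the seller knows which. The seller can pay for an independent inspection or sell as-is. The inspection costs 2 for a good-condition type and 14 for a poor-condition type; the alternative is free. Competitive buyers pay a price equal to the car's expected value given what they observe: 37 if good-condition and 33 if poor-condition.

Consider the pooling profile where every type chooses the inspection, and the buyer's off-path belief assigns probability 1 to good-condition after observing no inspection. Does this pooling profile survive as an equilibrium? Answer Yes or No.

No

On path, the buyer holds the prior and pays 1/4·37 + 3/4·33 = 34. Off path (no inspection), believing good-condition, it pays 37.
good-condition: the inspection nets 34 − 2 = 32; no inspection nets 37. good-condition would deviate.
poor-condition: the inspection nets 34 − 14 = 20; no inspection nets 37. poor-condition would deviate.
A type deviates, so pooling fails.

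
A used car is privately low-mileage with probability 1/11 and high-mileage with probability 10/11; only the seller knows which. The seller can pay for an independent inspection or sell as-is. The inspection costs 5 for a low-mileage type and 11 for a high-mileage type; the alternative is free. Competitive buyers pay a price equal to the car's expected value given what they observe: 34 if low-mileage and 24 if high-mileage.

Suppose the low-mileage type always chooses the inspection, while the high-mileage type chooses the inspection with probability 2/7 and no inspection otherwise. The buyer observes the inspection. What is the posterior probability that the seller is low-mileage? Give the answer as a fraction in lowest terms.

P(the inspection) = (1/11)·1 + (10/11)·(2/7) = 27/77.
By Bayes' rule, P(low-mileage | the inspection) = (1/11) / (27/77) = 7/27.

7/27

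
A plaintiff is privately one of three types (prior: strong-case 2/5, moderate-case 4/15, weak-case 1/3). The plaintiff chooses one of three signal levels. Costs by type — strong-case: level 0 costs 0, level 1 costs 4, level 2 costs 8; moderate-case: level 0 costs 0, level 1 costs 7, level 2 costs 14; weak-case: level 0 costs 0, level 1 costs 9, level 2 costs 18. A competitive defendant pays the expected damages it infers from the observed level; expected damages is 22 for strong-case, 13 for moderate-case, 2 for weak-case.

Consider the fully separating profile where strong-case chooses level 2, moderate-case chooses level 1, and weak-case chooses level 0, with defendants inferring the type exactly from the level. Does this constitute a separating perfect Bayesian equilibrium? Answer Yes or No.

No

Separating settlements: level 2 → 22, level 1 → 13, level 0 → 2.
strong-case (assigned level 2): level 0: 2 − 0 = 2; level 1: 13 − 4 = 9; level 2: 22 − 8 = 14. strong-case stays.
moderate-case (assigned level 1): level 0: 2 − 0 = 2; level 1: 13 − 7 = 6; level 2: 22 − 14 = 8. moderate-case prefers level 2.
weak-case (assigned level 0): level 0: 2 − 0 = 2; level 1: 13 − 9 = 4; level 2: 22 − 18 = 4. weak-case prefers level 1.
At least one type deviates; the separating profile fails.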